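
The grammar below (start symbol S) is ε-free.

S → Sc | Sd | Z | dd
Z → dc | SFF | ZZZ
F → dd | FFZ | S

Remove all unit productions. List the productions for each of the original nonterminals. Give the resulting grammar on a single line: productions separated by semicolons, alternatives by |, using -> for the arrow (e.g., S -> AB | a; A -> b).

Unit productions: F->S, S->Z.
Unit pairs (A ⇒* B via units): (F,S), (F,Z), (S,Z).
S: inherits non-unit rules of {S, Z} → SFF | Sc | Sd | ZZZ | dc | dd.
F: inherits non-unit rules of {F, S, Z} → FFZ | SFF | Sc | Sd | ZZZ | dc | dd.
Z: inherits non-unit rules of {Z} → SFF | ZZZ | dc.

S -> Sc | Sd | dc | dd | SFF | ZZZ; F -> Sc | Sd | dc | dd | FFZ | SFF | ZZZ; Z -> dc | SFF | ZZZ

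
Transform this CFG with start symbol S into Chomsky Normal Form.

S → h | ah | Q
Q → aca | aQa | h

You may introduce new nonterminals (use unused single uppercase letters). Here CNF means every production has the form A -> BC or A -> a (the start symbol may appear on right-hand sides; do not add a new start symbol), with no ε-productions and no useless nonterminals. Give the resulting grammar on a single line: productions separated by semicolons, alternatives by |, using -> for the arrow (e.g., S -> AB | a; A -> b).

No ε-productions.
After unit-elimination: S -> h | ah | aQa | aca; Q -> h | aQa | aca.
TERM: introduce A -> a, B -> c, C -> h and substitute in every rule of length ≥2.
BIN: Q -> ABA becomes Q -> AD, D -> BA; Q -> AQA becomes Q -> AE, E -> QA; S -> ABA becomes S -> AF, F -> BA; S -> AQA becomes S -> AG, G -> QA.

S -> h | AC | AF | AG; A -> a; B -> c; C -> h; D -> BA; E -> QA; F -> BA; G -> QA; Q -> h | AD | AE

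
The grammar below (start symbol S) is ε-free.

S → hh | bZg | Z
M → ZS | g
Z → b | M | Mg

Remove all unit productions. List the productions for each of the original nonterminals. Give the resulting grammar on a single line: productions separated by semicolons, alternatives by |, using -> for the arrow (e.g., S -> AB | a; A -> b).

S -> b | g | Mg | ZS | hh | bZg; M -> g | ZS; Z -> b | g | Mg | ZS

Unit productions: S->Z, Z->M.
Unit pairs (A ⇒* B via units): (S,M), (S,Z), (Z,M).
S: inherits non-unit rules of {M, S, Z} → Mg | ZS | b | bZg | g | hh.
M: inherits non-unit rules of {M} → ZS | g.
Z: inherits non-unit rules of {M, Z} → Mg | ZS | b | g.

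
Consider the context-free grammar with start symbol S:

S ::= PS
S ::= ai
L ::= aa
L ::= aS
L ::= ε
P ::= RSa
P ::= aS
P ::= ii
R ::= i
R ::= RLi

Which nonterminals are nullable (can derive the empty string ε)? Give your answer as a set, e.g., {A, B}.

Directly nullable (have an ε-rule): {L}.
Not nullable: P, R, S — each has a terminal in every rule's right-hand side or depends on a non-nullable symbol.

{L}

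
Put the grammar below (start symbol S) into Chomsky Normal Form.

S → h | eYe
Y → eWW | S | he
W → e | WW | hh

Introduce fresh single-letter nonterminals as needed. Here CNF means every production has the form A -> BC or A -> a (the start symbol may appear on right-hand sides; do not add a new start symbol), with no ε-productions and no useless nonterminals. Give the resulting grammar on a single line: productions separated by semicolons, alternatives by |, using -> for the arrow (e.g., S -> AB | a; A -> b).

S -> h | AC; A -> e; B -> h; C -> YA; D -> WW; E -> YA; W -> e | BB | WW; Y -> h | AD | AE | BA

No ε-productions.
After unit-elimination: S -> h | eYe; W -> e | WW | hh; Y -> h | he | eWW | eYe.
TERM: introduce A -> e, B -> h and substitute in every rule of length ≥2.
BIN: S -> AYA becomes S -> AC, C -> YA; Y -> AWW becomes Y -> AD, D -> WW; Y -> AYA becomes Y -> AE, E -> YA.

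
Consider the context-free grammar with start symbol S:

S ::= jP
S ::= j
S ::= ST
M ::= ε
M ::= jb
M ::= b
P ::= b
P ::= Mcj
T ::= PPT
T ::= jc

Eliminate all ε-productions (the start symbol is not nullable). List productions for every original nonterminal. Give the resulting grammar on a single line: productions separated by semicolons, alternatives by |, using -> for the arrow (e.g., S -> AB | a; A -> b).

S -> j | ST | jP; M -> b | jb; P -> b | cj | Mcj; T -> jc | PPT

Nullable set: {M}.
Drop M -> ε.
P -> Mcj: M nullable, giving Mcj | cj.
Unchanged (no nullable symbols): S -> ST; S -> j; S -> jP; M -> b; M -> jb; P -> b; T -> PPT; T -> jc.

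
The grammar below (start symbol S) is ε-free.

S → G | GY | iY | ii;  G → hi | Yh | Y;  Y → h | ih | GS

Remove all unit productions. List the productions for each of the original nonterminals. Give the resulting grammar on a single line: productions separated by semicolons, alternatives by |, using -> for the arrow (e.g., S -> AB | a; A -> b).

S -> h | GS | GY | Yh | hi | iY | ih | ii; G -> h | GS | Yh | hi | ih; Y -> h | GS | ih

Unit productions: G->Y, S->G.
Unit pairs (A ⇒* B via units): (G,Y), (S,G), (S,Y).
S: inherits non-unit rules of {G, S, Y} → GS | GY | Yh | h | hi | iY | ih | ii.
G: inherits non-unit rules of {G, Y} → GS | Yh | h | hi | ih.
Y: inherits non-unit rules of {Y} → GS | h | ih.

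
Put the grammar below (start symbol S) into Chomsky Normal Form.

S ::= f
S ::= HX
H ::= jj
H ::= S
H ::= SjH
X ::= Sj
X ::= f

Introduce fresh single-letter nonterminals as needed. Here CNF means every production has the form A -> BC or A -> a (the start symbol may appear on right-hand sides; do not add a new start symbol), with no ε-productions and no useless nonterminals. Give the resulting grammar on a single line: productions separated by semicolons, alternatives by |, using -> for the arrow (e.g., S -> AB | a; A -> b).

No ε-productions.
After unit-elimination: S -> f | HX; H -> f | HX | jj | SjH; X -> f | Sj.
TERM: introduce A -> j and substitute in every rule of length ≥2.
BIN: H -> SAH becomes H -> SB, B -> AH.

S -> f | HX; A -> j; B -> AH; H -> f | AA | HX | SB; X -> f | SA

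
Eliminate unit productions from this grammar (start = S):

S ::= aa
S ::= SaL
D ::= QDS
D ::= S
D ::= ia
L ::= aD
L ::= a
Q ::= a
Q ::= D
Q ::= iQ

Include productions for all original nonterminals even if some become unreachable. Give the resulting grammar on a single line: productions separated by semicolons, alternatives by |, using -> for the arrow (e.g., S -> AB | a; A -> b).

S -> aa | SaL; D -> aa | ia | QDS | SaL; L -> a | aD; Q -> a | aa | iQ | ia | QDS | SaL

Unit productions: D->S, Q->D.
Unit pairs (A ⇒* B via units): (D,S), (Q,D), (Q,S).
S: inherits non-unit rules of {S} → SaL | aa.
D: inherits non-unit rules of {D, S} → QDS | SaL | aa | ia.
L: inherits non-unit rules of {L} → a | aD.
Q: inherits non-unit rules of {D, Q, S} → QDS | SaL | a | aa | iQ | ia.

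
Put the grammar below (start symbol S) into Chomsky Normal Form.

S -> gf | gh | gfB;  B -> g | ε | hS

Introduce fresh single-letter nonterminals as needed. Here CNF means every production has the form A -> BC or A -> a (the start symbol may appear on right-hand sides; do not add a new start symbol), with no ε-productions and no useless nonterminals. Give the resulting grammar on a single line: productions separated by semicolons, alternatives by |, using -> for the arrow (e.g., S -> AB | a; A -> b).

Nullable: {B}; after ε-elimination: S -> gf | gh | gfB; B -> g | hS.
No unit productions to eliminate.
TERM: introduce D -> f, C -> g, A -> h and substitute in every rule of length ≥2.
BIN: S -> CDB becomes S -> CE, E -> DB.

S -> CA | CD | CE; A -> h; B -> g | AS; C -> g; D -> f; E -> DB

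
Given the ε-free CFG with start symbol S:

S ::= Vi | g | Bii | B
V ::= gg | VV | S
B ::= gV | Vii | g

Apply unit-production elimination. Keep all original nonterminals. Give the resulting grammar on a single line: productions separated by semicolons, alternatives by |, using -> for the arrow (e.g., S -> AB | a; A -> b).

S -> g | Vi | gV | Bii | Vii; B -> g | gV | Vii; V -> g | VV | Vi | gV | gg | Bii | Vii

Unit productions: S->B, V->S.
Unit pairs (A ⇒* B via units): (S,B), (V,B), (V,S).
S: inherits non-unit rules of {B, S} → Bii | Vi | Vii | g | gV.
B: inherits non-unit rules of {B} → Vii | g | gV.
V: inherits non-unit rules of {B, S, V} → Bii | VV | Vi | Vii | g | gV | gg.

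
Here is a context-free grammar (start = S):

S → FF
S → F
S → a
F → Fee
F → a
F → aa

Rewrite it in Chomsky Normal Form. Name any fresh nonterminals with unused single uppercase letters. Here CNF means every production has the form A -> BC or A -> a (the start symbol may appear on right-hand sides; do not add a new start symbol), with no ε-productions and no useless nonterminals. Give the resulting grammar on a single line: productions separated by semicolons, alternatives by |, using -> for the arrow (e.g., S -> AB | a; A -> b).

S -> a | BB | FD | FF; A -> e; B -> a; C -> AA; D -> AA; F -> a | BB | FC

No ε-productions.
After unit-elimination: S -> a | FF | aa | Fee; F -> a | aa | Fee.
TERM: introduce B -> a, A -> e and substitute in every rule of length ≥2.
BIN: F -> FAA becomes F -> FC, C -> AA; S -> FAA becomes S -> FD, D -> AA.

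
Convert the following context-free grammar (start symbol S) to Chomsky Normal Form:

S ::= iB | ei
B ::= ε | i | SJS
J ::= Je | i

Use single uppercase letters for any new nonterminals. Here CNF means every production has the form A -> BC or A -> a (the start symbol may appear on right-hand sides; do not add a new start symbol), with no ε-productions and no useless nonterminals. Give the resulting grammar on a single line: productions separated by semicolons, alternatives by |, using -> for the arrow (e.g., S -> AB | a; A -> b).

Nullable: {B}; after ε-elimination: S -> i | ei | iB; B -> i | SJS; J -> i | Je.
No unit productions to eliminate.
TERM: introduce A -> e, C -> i and substitute in every rule of length ≥2.
BIN: B -> SJS becomes B -> SD, D -> JS.

S -> i | AC | CB; A -> e; B -> i | SD; C -> i; D -> JS; J -> i | JA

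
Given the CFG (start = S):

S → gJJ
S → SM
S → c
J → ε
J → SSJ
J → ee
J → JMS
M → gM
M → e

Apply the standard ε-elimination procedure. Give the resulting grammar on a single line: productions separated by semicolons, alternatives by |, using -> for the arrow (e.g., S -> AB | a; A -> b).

Nullable set: {J}.
S -> gJJ: J, J nullable, giving g | gJ | gJJ.
Drop J -> ε.
J -> JMS: J nullable, giving JMS | MS.
J -> SSJ: J nullable, giving SS | SSJ.
Unchanged (no nullable symbols): S -> SM; S -> c; J -> ee; M -> e; M -> gM.

S -> c | g | SM | gJ | gJJ; J -> MS | SS | ee | JMS | SSJ; M -> e | gM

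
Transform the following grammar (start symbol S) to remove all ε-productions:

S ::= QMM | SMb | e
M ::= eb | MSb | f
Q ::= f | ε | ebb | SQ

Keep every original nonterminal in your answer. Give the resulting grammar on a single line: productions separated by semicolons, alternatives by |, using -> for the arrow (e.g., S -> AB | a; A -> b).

S -> e | MM | QMM | SMb; M -> f | eb | MSb; Q -> S | f | SQ | ebb

Nullable set: {Q}.
S -> QMM: Q nullable, giving MM | QMM.
Drop Q -> ε.
Q -> SQ: Q nullable, giving S | SQ.
Unchanged (no nullable symbols): S -> SMb; S -> e; M -> MSb; M -> eb; M -> f; Q -> ebb; Q -> f.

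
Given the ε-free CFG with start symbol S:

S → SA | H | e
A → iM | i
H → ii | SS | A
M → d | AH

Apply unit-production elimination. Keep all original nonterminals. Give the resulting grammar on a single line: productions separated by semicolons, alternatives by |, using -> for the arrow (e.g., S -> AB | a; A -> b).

S -> e | i | SA | SS | iM | ii; A -> i | iM; H -> i | SS | iM | ii; M -> d | AH

Unit productions: H->A, S->H.
Unit pairs (A ⇒* B via units): (H,A), (S,A), (S,H).
S: inherits non-unit rules of {A, H, S} → SA | SS | e | i | iM | ii.
A: inherits non-unit rules of {A} → i | iM.
H: inherits non-unit rules of {A, H} → SS | i | iM | ii.
M: inherits non-unit rules of {M} → AH | d.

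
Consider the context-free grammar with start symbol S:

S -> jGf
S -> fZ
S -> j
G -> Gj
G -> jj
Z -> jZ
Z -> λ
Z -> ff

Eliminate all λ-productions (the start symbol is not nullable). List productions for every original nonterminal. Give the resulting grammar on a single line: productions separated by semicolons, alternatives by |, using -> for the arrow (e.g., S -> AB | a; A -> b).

Nullable set: {Z}.
S -> fZ: Z nullable, giving f | fZ.
Drop Z -> λ.
Z -> jZ: Z nullable, giving j | jZ.
Unchanged (no nullable symbols): S -> j; S -> jGf; G -> Gj; G -> jj; Z -> ff.

S -> f | j | fZ | jGf; G -> Gj | jj; Z -> j | ff | jZ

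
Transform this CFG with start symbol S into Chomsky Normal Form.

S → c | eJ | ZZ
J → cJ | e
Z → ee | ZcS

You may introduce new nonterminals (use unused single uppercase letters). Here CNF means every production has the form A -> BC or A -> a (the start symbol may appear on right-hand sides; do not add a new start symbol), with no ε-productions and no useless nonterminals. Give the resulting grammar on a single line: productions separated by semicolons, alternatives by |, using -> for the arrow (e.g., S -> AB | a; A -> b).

S -> c | BJ | ZZ; A -> c; B -> e; C -> AS; J -> e | AJ; Z -> BB | ZC

No ε-productions.
No unit productions to eliminate.
TERM: introduce A -> c, B -> e and substitute in every rule of length ≥2.
BIN: Z -> ZAS becomes Z -> ZC, C -> AS.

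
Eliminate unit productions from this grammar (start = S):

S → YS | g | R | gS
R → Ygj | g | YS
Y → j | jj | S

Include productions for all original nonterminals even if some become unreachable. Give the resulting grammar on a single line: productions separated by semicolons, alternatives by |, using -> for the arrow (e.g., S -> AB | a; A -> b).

S -> g | YS | gS | Ygj; R -> g | YS | Ygj; Y -> g | j | YS | gS | jj | Ygj

Unit productions: S->R, Y->S.
Unit pairs (A ⇒* B via units): (S,R), (Y,R), (Y,S).
S: inherits non-unit rules of {R, S} → YS | Ygj | g | gS.
R: inherits non-unit rules of {R} → YS | Ygj | g.
Y: inherits non-unit rules of {R, S, Y} → YS | Ygj | g | gS | j | jj.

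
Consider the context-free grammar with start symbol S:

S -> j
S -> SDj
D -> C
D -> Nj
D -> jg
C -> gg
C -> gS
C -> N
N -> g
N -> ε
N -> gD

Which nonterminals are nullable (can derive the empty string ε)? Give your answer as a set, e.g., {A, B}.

Directly nullable (have an ε-rule): {N}.
C is nullable via C -> N (every symbol on the right is already known nullable).
D is nullable via D -> C (every symbol on the right is already known nullable).
Not nullable: S — each has a terminal in every rule's right-hand side or depends on a non-nullable symbol.

{C, D, N}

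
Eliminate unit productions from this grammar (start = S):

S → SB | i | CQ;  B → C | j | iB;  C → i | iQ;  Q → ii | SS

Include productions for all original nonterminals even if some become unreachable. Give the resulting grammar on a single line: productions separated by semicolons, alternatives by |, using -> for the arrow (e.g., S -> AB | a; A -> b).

S -> i | CQ | SB; B -> i | j | iB | iQ; C -> i | iQ; Q -> SS | ii

Unit productions: B->C.
Unit pairs (A ⇒* B via units): (B,C).
S: inherits non-unit rules of {S} → CQ | SB | i.
B: inherits non-unit rules of {B, C} → i | iB | iQ | j.
C: inherits non-unit rules of {C} → i | iQ.
Q: inherits non-unit rules of {Q} → SS | ii.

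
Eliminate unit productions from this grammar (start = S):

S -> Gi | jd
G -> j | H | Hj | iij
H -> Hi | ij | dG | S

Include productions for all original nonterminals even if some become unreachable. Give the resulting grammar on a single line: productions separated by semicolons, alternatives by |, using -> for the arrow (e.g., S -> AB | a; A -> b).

Unit productions: G->H, H->S.
Unit pairs (A ⇒* B via units): (G,H), (G,S), (H,S).
S: inherits non-unit rules of {S} → Gi | jd.
G: inherits non-unit rules of {G, H, S} → Gi | Hi | Hj | dG | iij | ij | j | jd.
H: inherits non-unit rules of {H, S} → Gi | Hi | dG | ij | jd.

S -> Gi | jd; G -> j | Gi | Hi | Hj | dG | ij | jd | iij; H -> Gi | Hi | dG | ij | jd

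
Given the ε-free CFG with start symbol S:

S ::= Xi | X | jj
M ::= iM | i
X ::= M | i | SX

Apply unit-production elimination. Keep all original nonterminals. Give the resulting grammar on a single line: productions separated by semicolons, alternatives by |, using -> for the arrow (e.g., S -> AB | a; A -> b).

S -> i | SX | Xi | iM | jj; M -> i | iM; X -> i | SX | iM

Unit productions: S->X, X->M.
Unit pairs (A ⇒* B via units): (S,M), (S,X), (X,M).
S: inherits non-unit rules of {M, S, X} → SX | Xi | i | iM | jj.
M: inherits non-unit rules of {M} → i | iM.
X: inherits non-unit rules of {M, X} → SX | i | iM.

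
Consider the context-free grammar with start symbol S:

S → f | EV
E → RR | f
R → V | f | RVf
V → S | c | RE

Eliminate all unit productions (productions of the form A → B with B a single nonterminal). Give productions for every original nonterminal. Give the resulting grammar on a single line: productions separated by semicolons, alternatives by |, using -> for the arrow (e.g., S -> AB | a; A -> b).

Unit productions: R->V, V->S.
Unit pairs (A ⇒* B via units): (R,S), (R,V), (V,S).
S: inherits non-unit rules of {S} → EV | f.
E: inherits non-unit rules of {E} → RR | f.
R: inherits non-unit rules of {R, S, V} → EV | RE | RVf | c | f.
V: inherits non-unit rules of {S, V} → EV | RE | c | f.

S -> f | EV; E -> f | RR; R -> c | f | EV | RE | RVf; V -> c | f | EV | RE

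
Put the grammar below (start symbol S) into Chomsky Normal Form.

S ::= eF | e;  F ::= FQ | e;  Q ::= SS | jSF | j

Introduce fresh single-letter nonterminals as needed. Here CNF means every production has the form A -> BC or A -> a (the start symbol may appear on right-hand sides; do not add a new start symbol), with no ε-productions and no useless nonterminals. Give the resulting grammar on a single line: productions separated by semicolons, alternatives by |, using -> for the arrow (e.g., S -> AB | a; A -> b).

S -> e | BF; A -> j; B -> e; C -> SF; F -> e | FQ; Q -> j | AC | SS

No ε-productions.
No unit productions to eliminate.
TERM: introduce B -> e, A -> j and substitute in every rule of length ≥2.
BIN: Q -> ASF becomes Q -> AC, C -> SF.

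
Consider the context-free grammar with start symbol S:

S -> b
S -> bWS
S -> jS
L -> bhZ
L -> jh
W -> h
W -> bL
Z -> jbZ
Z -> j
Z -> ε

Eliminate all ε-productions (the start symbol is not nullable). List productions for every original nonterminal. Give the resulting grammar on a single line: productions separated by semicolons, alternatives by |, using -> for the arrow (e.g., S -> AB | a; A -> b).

S -> b | jS | bWS; L -> bh | jh | bhZ; W -> h | bL; Z -> j | jb | jbZ

Nullable set: {Z}.
L -> bhZ: Z nullable, giving bh | bhZ.
Drop Z -> ε.
Z -> jbZ: Z nullable, giving jb | jbZ.
Unchanged (no nullable symbols): S -> b; S -> bWS; S -> jS; L -> jh; W -> bL; W -> h; Z -> j.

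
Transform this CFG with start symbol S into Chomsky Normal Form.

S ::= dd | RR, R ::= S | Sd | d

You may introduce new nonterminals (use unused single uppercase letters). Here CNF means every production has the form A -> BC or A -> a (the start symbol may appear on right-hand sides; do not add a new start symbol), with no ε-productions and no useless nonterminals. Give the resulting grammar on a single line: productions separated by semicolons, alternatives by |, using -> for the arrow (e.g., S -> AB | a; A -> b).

No ε-productions.
After unit-elimination: S -> RR | dd; R -> d | RR | Sd | dd.
TERM: introduce A -> d and substitute in every rule of length ≥2.

S -> AA | RR; A -> d; R -> d | AA | RR | SA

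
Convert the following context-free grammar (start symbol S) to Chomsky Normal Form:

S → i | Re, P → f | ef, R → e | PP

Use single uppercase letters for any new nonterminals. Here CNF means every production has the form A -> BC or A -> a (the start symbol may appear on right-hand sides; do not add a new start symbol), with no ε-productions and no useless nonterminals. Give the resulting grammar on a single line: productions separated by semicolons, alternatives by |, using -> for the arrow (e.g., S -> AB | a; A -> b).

S -> i | RA; A -> e; B -> f; P -> f | AB; R -> e | PP

No ε-productions.
No unit productions to eliminate.
TERM: introduce A -> e, B -> f and substitute in every rule of length ≥2.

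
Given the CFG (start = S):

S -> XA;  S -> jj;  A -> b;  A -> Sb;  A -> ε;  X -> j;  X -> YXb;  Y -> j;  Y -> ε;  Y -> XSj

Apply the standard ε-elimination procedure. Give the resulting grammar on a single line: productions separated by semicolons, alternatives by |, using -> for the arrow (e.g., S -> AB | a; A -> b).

Nullable set: {A, Y}.
S -> XA: A nullable, giving X | XA.
Drop A -> ε.
X -> YXb: Y nullable, giving Xb | YXb.
Drop Y -> ε.
Unchanged (no nullable symbols): S -> jj; A -> Sb; A -> b; X -> j; Y -> XSj; Y -> j.

S -> X | XA | jj; A -> b | Sb; X -> j | Xb | YXb; Y -> j | XSj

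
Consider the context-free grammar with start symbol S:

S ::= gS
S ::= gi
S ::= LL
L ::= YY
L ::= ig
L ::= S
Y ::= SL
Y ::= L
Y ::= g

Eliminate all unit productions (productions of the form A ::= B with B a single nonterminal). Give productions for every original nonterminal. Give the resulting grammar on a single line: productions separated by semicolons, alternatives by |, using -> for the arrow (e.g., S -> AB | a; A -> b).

Unit productions: L->S, Y->L.
Unit pairs (A ⇒* B via units): (L,S), (Y,L), (Y,S).
S: inherits non-unit rules of {S} → LL | gS | gi.
L: inherits non-unit rules of {L, S} → LL | YY | gS | gi | ig.
Y: inherits non-unit rules of {L, S, Y} → LL | SL | YY | g | gS | gi | ig.

S -> LL | gS | gi; L -> LL | YY | gS | gi | ig; Y -> g | LL | SL | YY | gS | gi | ig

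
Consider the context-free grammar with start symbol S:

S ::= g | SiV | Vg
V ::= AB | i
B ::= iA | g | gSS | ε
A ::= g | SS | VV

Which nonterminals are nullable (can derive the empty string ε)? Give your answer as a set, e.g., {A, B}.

Directly nullable (have an ε-rule): {B}.
Not nullable: A, S, V — each has a terminal in every rule's right-hand side or depends on a non-nullable symbol.

{B}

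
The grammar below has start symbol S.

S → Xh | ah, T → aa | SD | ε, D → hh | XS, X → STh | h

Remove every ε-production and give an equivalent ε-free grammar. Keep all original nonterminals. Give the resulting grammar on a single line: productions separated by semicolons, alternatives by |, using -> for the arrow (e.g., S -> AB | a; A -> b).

Nullable set: {T}.
Drop T -> ε.
X -> STh: T nullable, giving STh | Sh.
Unchanged (no nullable symbols): S -> Xh; S -> ah; D -> XS; D -> hh; T -> SD; T -> aa; X -> h.

S -> Xh | ah; D -> XS | hh; T -> SD | aa; X -> h | Sh | STh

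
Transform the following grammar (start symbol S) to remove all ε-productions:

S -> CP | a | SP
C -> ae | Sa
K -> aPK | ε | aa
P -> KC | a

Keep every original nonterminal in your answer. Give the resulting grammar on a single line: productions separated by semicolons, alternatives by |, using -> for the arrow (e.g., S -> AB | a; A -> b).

Nullable set: {K}.
Drop K -> ε.
K -> aPK: K nullable, giving aP | aPK.
P -> KC: K nullable, giving C | KC.
Unchanged (no nullable symbols): S -> CP; S -> SP; S -> a; C -> Sa; C -> ae; K -> aa; P -> a.

S -> a | CP | SP; C -> Sa | ae; K -> aP | aa | aPK; P -> C | a | KC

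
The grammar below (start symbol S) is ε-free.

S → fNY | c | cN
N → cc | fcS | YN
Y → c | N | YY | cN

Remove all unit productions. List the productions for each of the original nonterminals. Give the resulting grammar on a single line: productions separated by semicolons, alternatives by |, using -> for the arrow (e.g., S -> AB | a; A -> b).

S -> c | cN | fNY; N -> YN | cc | fcS; Y -> c | YN | YY | cN | cc | fcS

Unit productions: Y->N.
Unit pairs (A ⇒* B via units): (Y,N).
S: inherits non-unit rules of {S} → c | cN | fNY.
N: inherits non-unit rules of {N} → YN | cc | fcS.
Y: inherits non-unit rules of {N, Y} → YN | YY | c | cN | cc | fcS.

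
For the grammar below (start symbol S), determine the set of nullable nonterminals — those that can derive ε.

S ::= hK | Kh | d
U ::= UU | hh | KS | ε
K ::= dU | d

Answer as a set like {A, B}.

{U}

Directly nullable (have an ε-rule): {U}.
Not nullable: K, S — each has a terminal in every rule's right-hand side or depends on a non-nullable symbol.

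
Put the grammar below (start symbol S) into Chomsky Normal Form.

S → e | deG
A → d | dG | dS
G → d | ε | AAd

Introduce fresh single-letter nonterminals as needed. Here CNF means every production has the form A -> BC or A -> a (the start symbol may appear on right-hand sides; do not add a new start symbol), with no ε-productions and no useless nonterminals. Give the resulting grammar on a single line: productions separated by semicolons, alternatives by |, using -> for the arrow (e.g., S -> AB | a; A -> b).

S -> e | BC | BE; A -> d | BG | BS; B -> d; C -> e; D -> AB; E -> CG; G -> d | AD

Nullable: {G}; after ε-elimination: S -> e | de | deG; A -> d | dG | dS; G -> d | AAd.
No unit productions to eliminate.
TERM: introduce B -> d, C -> e and substitute in every rule of length ≥2.
BIN: G -> AAB becomes G -> AD, D -> AB; S -> BCG becomes S -> BE, E -> CG.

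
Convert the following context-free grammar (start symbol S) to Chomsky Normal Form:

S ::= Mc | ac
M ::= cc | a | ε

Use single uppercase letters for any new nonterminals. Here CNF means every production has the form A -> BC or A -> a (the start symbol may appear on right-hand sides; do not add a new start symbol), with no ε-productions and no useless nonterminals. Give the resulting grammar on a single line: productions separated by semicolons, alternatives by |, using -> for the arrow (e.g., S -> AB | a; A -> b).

S -> c | BA | MA; A -> c; B -> a; M -> a | AA

Nullable: {M}; after ε-elimination: S -> c | Mc | ac; M -> a | cc.
No unit productions to eliminate.
TERM: introduce B -> a, A -> c and substitute in every rule of length ≥2.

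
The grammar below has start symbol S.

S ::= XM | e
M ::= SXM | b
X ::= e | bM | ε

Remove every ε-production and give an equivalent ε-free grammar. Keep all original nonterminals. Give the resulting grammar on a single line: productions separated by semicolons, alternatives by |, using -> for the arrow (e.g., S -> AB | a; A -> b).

S -> M | e | XM; M -> b | SM | SXM; X -> e | bM

Nullable set: {X}.
S -> XM: X nullable, giving M | XM.
M -> SXM: X nullable, giving SM | SXM.
Drop X -> ε.
Unchanged (no nullable symbols): S -> e; M -> b; X -> bM; X -> e.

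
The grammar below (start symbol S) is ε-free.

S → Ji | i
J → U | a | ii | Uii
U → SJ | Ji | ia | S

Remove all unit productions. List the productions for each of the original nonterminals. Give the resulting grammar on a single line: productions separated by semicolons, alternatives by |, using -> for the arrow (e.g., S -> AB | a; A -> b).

S -> i | Ji; J -> a | i | Ji | SJ | ia | ii | Uii; U -> i | Ji | SJ | ia

Unit productions: J->U, U->S.
Unit pairs (A ⇒* B via units): (J,S), (J,U), (U,S).
S: inherits non-unit rules of {S} → Ji | i.
J: inherits non-unit rules of {J, S, U} → Ji | SJ | Uii | a | i | ia | ii.
U: inherits non-unit rules of {S, U} → Ji | SJ | i | ia.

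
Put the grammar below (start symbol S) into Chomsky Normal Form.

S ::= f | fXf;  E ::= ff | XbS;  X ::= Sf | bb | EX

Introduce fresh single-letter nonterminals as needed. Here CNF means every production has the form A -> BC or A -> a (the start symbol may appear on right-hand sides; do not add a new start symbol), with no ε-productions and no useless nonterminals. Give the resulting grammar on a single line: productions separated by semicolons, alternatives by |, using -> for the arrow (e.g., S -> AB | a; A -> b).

S -> f | BD; A -> b; B -> f; C -> AS; D -> XB; E -> BB | XC; X -> AA | EX | SB

No ε-productions.
No unit productions to eliminate.
TERM: introduce A -> b, B -> f and substitute in every rule of length ≥2.
BIN: E -> XAS becomes E -> XC, C -> AS; S -> BXB becomes S -> BD, D -> XB.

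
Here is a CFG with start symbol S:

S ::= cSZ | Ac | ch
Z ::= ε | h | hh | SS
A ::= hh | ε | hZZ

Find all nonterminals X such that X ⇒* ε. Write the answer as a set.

{A, Z}

Directly nullable (have an ε-rule): {A, Z}.
Not nullable: S — each has a terminal in every rule's right-hand side or depends on a non-nullable symbol.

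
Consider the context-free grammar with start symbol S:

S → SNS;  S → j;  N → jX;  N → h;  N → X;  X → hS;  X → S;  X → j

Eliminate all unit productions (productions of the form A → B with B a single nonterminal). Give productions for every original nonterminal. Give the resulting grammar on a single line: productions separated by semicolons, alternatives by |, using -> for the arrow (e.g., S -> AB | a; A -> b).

S -> j | SNS; N -> h | j | hS | jX | SNS; X -> j | hS | SNS

Unit productions: N->X, X->S.
Unit pairs (A ⇒* B via units): (N,S), (N,X), (X,S).
S: inherits non-unit rules of {S} → SNS | j.
N: inherits non-unit rules of {N, S, X} → SNS | h | hS | j | jX.
X: inherits non-unit rules of {S, X} → SNS | hS | j.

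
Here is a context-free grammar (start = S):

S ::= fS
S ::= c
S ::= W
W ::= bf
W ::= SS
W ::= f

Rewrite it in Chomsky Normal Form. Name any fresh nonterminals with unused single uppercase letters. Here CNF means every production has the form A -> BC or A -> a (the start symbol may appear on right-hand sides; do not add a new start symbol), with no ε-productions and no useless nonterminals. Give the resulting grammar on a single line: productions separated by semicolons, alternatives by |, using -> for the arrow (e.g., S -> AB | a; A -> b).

S -> c | f | AB | BS | SS; A -> b; B -> f

No ε-productions.
After unit-elimination: S -> c | f | SS | bf | fS; W -> f | SS | bf.
TERM: introduce A -> b, B -> f and substitute in every rule of length ≥2.
Drop unreachable/unproductive: W.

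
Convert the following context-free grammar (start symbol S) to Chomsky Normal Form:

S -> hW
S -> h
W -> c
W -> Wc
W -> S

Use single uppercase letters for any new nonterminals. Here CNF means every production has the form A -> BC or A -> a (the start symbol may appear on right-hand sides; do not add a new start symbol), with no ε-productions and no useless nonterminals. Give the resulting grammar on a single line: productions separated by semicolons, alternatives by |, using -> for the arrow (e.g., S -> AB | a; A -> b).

No ε-productions.
After unit-elimination: S -> h | hW; W -> c | h | Wc | hW.
TERM: introduce B -> c, A -> h and substitute in every rule of length ≥2.

S -> h | AW; A -> h; B -> c; W -> c | h | AW | WB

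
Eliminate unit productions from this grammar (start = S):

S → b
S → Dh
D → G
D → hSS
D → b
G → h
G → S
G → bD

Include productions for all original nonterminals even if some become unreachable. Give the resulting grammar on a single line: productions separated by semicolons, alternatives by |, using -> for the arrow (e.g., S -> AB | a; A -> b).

Unit productions: D->G, G->S.
Unit pairs (A ⇒* B via units): (D,G), (D,S), (G,S).
S: inherits non-unit rules of {S} → Dh | b.
D: inherits non-unit rules of {D, G, S} → Dh | b | bD | h | hSS.
G: inherits non-unit rules of {G, S} → Dh | b | bD | h.

S -> b | Dh; D -> b | h | Dh | bD | hSS; G -> b | h | Dh | bD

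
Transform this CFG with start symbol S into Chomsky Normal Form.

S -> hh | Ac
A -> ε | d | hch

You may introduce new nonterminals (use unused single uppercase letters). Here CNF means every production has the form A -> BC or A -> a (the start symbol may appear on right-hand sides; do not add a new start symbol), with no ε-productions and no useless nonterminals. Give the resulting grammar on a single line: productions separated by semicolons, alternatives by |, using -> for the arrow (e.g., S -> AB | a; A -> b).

S -> c | AC | BB; A -> d | BD; B -> h; C -> c; D -> CB

Nullable: {A}; after ε-elimination: S -> c | Ac | hh; A -> d | hch.
No unit productions to eliminate.
TERM: introduce C -> c, B -> h and substitute in every rule of length ≥2.
BIN: A -> BCB becomes A -> BD, D -> CB.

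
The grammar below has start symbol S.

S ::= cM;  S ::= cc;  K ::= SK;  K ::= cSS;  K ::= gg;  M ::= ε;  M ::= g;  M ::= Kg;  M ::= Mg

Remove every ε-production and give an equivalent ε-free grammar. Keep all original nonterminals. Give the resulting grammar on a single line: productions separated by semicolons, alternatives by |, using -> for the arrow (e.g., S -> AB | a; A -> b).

Nullable set: {M}.
S -> cM: M nullable, giving c | cM.
Drop M -> ε.
M -> Mg: M nullable, giving Mg | g.
Unchanged (no nullable symbols): S -> cc; K -> SK; K -> cSS; K -> gg; M -> Kg; M -> g.

S -> c | cM | cc; K -> SK | gg | cSS; M -> g | Kg | Mg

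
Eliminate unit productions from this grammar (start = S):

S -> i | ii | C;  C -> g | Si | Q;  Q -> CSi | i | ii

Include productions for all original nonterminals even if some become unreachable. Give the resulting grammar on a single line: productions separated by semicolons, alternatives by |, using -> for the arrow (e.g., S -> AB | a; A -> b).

S -> g | i | Si | ii | CSi; C -> g | i | Si | ii | CSi; Q -> i | ii | CSi

Unit productions: C->Q, S->C.
Unit pairs (A ⇒* B via units): (C,Q), (S,C), (S,Q).
S: inherits non-unit rules of {C, Q, S} → CSi | Si | g | i | ii.
C: inherits non-unit rules of {C, Q} → CSi | Si | g | i | ii.
Q: inherits non-unit rules of {Q} → CSi | i | ii.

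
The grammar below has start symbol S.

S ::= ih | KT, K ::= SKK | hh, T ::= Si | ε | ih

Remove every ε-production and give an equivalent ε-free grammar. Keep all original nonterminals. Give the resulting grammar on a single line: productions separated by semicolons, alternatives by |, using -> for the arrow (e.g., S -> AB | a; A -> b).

S -> K | KT | ih; K -> hh | SKK; T -> Si | ih

Nullable set: {T}.
S -> KT: T nullable, giving K | KT.
Drop T -> ε.
Unchanged (no nullable symbols): S -> ih; K -> SKK; K -> hh; T -> Si; T -> ih.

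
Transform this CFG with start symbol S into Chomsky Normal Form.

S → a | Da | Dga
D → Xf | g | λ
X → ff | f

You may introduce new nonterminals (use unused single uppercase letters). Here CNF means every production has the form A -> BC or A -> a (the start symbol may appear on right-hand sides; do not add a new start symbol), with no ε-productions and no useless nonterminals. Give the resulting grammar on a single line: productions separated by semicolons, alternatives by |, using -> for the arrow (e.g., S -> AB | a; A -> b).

Nullable: {D}; after ε-elimination: S -> a | Da | ga | Dga; D -> g | Xf; X -> f | ff.
No unit productions to eliminate.
TERM: introduce B -> a, A -> f, C -> g and substitute in every rule of length ≥2.
BIN: S -> DCB becomes S -> DE, E -> CB.

S -> a | CB | DB | DE; A -> f; B -> a; C -> g; D -> g | XA; E -> CB; X -> f | AA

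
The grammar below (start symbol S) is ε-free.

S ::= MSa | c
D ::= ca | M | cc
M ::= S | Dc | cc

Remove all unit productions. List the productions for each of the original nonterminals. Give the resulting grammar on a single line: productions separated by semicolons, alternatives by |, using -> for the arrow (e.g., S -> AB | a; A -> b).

S -> c | MSa; D -> c | Dc | ca | cc | MSa; M -> c | Dc | cc | MSa

Unit productions: D->M, M->S.
Unit pairs (A ⇒* B via units): (D,M), (D,S), (M,S).
S: inherits non-unit rules of {S} → MSa | c.
D: inherits non-unit rules of {D, M, S} → Dc | MSa | c | ca | cc.
M: inherits non-unit rules of {M, S} → Dc | MSa | c | cc.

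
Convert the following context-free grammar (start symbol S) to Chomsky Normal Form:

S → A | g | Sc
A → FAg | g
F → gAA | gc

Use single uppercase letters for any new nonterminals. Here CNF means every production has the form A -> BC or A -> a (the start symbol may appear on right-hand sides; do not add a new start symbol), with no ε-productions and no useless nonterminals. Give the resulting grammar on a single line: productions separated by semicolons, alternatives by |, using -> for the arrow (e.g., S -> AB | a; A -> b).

S -> g | FG | SC; A -> g | FD; B -> g; C -> c; D -> AB; E -> AA; F -> BC | BE; G -> AB

No ε-productions.
After unit-elimination: S -> g | Sc | FAg; A -> g | FAg; F -> gc | gAA.
TERM: introduce C -> c, B -> g and substitute in every rule of length ≥2.
BIN: A -> FAB becomes A -> FD, D -> AB; F -> BAA becomes F -> BE, E -> AA; S -> FAB becomes S -> FG, G -> AB.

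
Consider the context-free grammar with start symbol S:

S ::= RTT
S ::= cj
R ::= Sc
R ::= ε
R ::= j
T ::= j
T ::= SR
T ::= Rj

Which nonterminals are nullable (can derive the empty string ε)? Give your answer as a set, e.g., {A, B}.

{R}

Directly nullable (have an ε-rule): {R}.
Not nullable: S, T — each has a terminal in every rule's right-hand side or depends on a non-nullable symbol.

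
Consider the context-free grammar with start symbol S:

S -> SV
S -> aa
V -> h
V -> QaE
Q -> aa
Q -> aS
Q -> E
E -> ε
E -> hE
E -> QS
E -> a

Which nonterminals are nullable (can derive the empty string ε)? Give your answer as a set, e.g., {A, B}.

{E, Q}

Directly nullable (have an ε-rule): {E}.
Q is nullable via Q -> E (every symbol on the right is already known nullable).
Not nullable: S, V — each has a terminal in every rule's right-hand side or depends on a non-nullable symbol.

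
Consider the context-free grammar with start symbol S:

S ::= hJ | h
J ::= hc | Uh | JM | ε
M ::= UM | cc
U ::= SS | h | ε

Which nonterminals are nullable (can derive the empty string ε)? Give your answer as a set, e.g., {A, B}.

{J, U}

Directly nullable (have an ε-rule): {J, U}.
Not nullable: M, S — each has a terminal in every rule's right-hand side or depends on a non-nullable symbol.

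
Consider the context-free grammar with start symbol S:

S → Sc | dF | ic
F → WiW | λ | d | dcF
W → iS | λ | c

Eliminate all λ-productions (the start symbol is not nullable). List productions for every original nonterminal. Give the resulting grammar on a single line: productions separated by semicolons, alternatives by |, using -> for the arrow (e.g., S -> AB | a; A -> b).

Nullable set: {F, W}.
S -> dF: F nullable, giving d | dF.
Drop F -> λ.
F -> WiW: W, W nullable, giving Wi | WiW | i | iW.
F -> dcF: F nullable, giving dc | dcF.
Drop W -> λ.
Unchanged (no nullable symbols): S -> Sc; S -> ic; F -> d; W -> c; W -> iS.

S -> d | Sc | dF | ic; F -> d | i | Wi | dc | iW | WiW | dcF; W -> c | iS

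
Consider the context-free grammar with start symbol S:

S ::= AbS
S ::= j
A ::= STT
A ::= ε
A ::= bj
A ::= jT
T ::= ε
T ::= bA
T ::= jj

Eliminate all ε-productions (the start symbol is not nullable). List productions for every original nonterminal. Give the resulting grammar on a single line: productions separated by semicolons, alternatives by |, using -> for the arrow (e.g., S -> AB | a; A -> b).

Nullable set: {A, T}.
S -> AbS: A nullable, giving AbS | bS.
Drop A -> ε.
A -> STT: T, T nullable, giving S | ST | STT.
A -> jT: T nullable, giving j | jT.
Drop T -> ε.
T -> bA: A nullable, giving b | bA.
Unchanged (no nullable symbols): S -> j; A -> bj; T -> jj.

S -> j | bS | AbS; A -> S | j | ST | bj | jT | STT; T -> b | bA | jj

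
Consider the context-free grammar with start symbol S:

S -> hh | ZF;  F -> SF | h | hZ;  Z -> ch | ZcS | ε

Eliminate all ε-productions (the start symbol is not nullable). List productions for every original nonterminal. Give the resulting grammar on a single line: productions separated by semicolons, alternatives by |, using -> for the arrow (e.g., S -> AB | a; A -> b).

S -> F | ZF | hh; F -> h | SF | hZ; Z -> cS | ch | ZcS

Nullable set: {Z}.
S -> ZF: Z nullable, giving F | ZF.
F -> hZ: Z nullable, giving h | hZ.
Drop Z -> ε.
Z -> ZcS: Z nullable, giving ZcS | cS.
Unchanged (no nullable symbols): S -> hh; F -> SF; F -> h; Z -> ch.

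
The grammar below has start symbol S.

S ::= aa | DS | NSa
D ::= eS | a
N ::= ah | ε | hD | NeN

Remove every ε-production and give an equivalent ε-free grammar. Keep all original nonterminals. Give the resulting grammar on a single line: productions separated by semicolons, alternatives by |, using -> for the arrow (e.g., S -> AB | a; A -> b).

Nullable set: {N}.
S -> NSa: N nullable, giving NSa | Sa.
Drop N -> ε.
N -> NeN: N, N nullable, giving Ne | NeN | e | eN.
Unchanged (no nullable symbols): S -> DS; S -> aa; D -> a; D -> eS; N -> ah; N -> hD.

S -> DS | Sa | aa | NSa; D -> a | eS; N -> e | Ne | ah | eN | hD | NeN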